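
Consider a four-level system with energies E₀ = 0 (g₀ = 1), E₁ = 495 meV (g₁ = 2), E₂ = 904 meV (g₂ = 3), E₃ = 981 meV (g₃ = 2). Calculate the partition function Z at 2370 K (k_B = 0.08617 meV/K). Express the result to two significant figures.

Z = 1.2

k_BT = 0.08617 × 2370 K = 204.2 meV.
Eᵢ/kT = 0, 2.424, 4.427, 4.804.
Z = Σ gᵢe^(−Eᵢ/kT) = 1·e^(−0) + 2·e^(−2.424) + 3·e^(−4.427) + 2·e^(−4.804) = 1.000 + 0.1771 + 0.03585 + 0.01639 = 1.229.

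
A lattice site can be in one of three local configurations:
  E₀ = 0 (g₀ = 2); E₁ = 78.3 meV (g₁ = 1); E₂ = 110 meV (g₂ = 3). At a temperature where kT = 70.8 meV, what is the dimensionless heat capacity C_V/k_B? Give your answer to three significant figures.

Eᵢ/kT = 0, 1.1059, 1.5537.
Z = Σ gᵢe^(−Eᵢ/kT) = 2·e^(−0) + 1·e^(−1.1059) + 3·e^(−1.5537) = 2.0000 + 0.33091 + 0.63439 = 2.9653.
⟨E⟩ = 32.271 meV, ⟨E²⟩ = 3272.8 meV².
C_V/k_B = (⟨E²⟩ − ⟨E⟩²)/(kT)² = (3272.8 − 1041.4)/5012.6 = 0.445.

0.445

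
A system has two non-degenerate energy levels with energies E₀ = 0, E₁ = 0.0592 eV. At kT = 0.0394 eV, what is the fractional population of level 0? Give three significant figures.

Eᵢ/kT = 0, 1.5025.
Z = Σ e^(−Eᵢ/kT) = e^(−0) + e^(−1.5025) = 1.0000 + 0.22257 = 1.2226.
P₀ = e^(−E₀/kT) / Z = 1.0000/1.2226 = 0.818.

0.818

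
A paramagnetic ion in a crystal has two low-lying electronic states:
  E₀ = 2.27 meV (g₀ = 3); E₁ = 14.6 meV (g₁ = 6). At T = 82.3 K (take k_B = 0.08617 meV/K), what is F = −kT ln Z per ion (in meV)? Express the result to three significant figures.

k_BT = 0.08617 × 82.3 K = 7.0918 meV.
Eᵢ/kT = 0.32009, 2.0587.
Z = Σ gᵢe^(−Eᵢ/kT) = 3·e^(−0.32009) + 6·e^(−2.0587) = 2.1783 + 0.76572 = 2.9440.
F = −kT ln Z = −7.0918 × ln(2.9440) = −7.0918 × 1.0798 = -7.66 meV.

-7.66 meV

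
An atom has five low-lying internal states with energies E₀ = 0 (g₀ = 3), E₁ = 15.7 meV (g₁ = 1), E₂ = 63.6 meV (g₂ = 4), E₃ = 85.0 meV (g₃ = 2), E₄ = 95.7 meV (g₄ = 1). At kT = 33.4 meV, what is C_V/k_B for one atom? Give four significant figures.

0.6514

Eᵢ/kT = 0, 0.470060, 1.90419, 2.54491, 2.86527.
Z = Σ gᵢe^(−Eᵢ/kT) = 3·e^(−0) + 1·e^(−0.470060) + 4·e^(−1.90419) + 2·e^(−2.54491) + 1·e^(−2.86527) = 3.00000 + 0.624965 + 0.595773 + 0.156960 + 0.0569677 = 4.43467.
⟨E⟩ = 14.9947 meV, ⟨E²⟩ = 951.525 meV².
C_V/k_B = (⟨E²⟩ − ⟨E⟩²)/(kT)² = (951.525 − 224.841)/1115.56 = 0.6514.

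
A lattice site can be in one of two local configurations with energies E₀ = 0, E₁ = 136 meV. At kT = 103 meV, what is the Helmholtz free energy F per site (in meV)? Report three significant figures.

-24.4 meV

Eᵢ/kT = 0, 1.3204.
Z = Σ e^(−Eᵢ/kT) = e^(−0) + e^(−1.3204) = 1.0000 + 0.26703 = 1.2670.
F = −kT ln Z = −103 × ln(1.2670) = −103 × 0.23665 = -24.4 meV.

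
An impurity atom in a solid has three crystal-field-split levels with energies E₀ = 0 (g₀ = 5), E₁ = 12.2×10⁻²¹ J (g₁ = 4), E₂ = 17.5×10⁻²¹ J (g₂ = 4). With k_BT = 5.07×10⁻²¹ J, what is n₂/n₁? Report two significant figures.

n₂/n₁ = (g₂/g₁) exp[−(E₂−E₁)/kT] = (4/4) × exp(−(5.3 ×10⁻²¹ J)/(5.07 ×10⁻²¹ J)) = (4/4) × exp(-1.045) = 0.35.

0.35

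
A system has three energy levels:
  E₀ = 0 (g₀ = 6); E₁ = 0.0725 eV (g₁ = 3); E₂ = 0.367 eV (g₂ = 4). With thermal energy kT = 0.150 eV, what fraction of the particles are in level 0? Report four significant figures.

Eᵢ/kT = 0, 0.483333, 2.44667.
Z = Σ gᵢe^(−Eᵢ/kT) = 6·e^(−0) + 3·e^(−0.483333) + 4·e^(−2.44667) = 6.00000 + 1.85017 + 0.346326 = 8.19650.
P₀ = g₀ e^(−E₀/kT) / Z = 6.00000/8.19650 = 0.7320.

0.7320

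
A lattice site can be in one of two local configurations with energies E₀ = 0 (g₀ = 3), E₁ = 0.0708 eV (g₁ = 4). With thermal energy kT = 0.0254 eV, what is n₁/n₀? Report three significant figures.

n₁/n₀ = (g₁/g₀) exp[−(E₁−E₀)/kT] = (4/3) × exp(−(0.0708 eV)/(0.0254 eV)) = (4/3) × exp(-2.7874) = 0.0821.

0.0821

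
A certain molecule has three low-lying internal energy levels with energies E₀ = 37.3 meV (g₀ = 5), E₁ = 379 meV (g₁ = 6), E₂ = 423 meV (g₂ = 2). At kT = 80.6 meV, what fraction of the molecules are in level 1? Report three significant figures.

Eᵢ/kT = 0.46278, 4.7022, 5.2481.
Z = Σ gᵢe^(−Eᵢ/kT) = 5·e^(−0.46278) + 6·e^(−4.7022) + 2·e^(−5.2481) = 3.1477 + 0.054452 + 0.010515 = 3.2127.
P₁ = g₁ e^(−E₁/kT) / Z = 0.054452/3.2127 = 0.0169.

0.0169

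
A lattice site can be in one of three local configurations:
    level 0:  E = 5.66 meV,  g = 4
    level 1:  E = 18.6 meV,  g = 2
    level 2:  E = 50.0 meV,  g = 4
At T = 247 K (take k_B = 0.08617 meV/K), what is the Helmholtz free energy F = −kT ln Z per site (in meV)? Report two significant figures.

k_BT = 0.08617 × 247 K = 21.28 meV.
Eᵢ/kT = 0.2660, 0.8741, 2.350.
Z = Σ gᵢe^(−Eᵢ/kT) = 4·e^(−0.2660) + 2·e^(−0.8741) + 4·e^(−2.350) = 3.066 + 0.8345 + 0.3815 = 4.282.
F = −kT ln Z = −21.28 × ln(4.282) = −21.28 × 1.454 = -31 meV.

-31 meV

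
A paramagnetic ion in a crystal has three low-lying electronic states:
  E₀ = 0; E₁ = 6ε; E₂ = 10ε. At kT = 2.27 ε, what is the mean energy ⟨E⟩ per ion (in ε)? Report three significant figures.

0.507 ε

Eᵢ/kT = 0, 2.6432, 4.4053.
Z = Σ e^(−Eᵢ/kT) = e^(−0) + e^(−2.6432) + e^(−4.4053) = 1.0000 + 0.071133 + 0.012212 = 1.0833.
⟨E⟩ = Σ Eᵢ e^(−Eᵢ/kT) / Z = (0·1.0000 + 6·0.071133 + 10·0.012212) / 1.0833 = 0.507 ε.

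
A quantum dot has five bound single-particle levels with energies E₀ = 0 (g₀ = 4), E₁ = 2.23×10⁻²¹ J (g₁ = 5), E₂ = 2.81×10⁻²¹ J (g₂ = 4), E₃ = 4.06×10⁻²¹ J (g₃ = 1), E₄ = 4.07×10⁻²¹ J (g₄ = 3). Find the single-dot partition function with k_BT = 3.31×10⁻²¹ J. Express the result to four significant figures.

Eᵢ/kT = 0, 0.673716, 0.848943, 1.22659, 1.22961.
Z = Σ gᵢe^(−Eᵢ/kT) = 4·e^(−0) + 5·e^(−0.673716) + 4·e^(−0.848943) + 1·e^(−1.22659) + 3·e^(−1.22961) = 4.00000 + 2.54905 + 1.71147 + 0.293291 + 0.877220 = 9.43103.

Z = 9.431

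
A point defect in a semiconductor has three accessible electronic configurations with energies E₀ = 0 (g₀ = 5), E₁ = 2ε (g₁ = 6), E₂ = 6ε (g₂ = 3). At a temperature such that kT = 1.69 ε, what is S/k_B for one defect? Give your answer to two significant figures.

2.3

Eᵢ/kT = 0, 1.183, 3.550.
Z = Σ gᵢe^(−Eᵢ/kT) = 5·e^(−0) + 6·e^(−1.183) + 3·e^(−3.550) = 5.000 + 1.838 + 0.08617 = 6.924.
⟨E⟩ = Σ EᵢPᵢ = 0.6056 ε.
S/k_B = ln Z + ⟨E⟩/kT = ln(6.924) + 0.6056/1.69 = 1.935 + 0.3583 = 2.3.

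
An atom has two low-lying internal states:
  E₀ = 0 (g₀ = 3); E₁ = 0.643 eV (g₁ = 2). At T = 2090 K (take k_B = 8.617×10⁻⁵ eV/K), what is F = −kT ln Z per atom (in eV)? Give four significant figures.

k_BT = 8.617×10⁻⁵ × 2090 K = 0.180095 eV.
Eᵢ/kT = 0, 3.57034.
Z = Σ gᵢe^(−Eᵢ/kT) = 3·e^(−0) + 2·e^(−3.57034) = 3.00000 + 0.0562926 = 3.05629.
F = −kT ln Z = −0.180095 × ln(3.05629) = −0.180095 × 1.11720 = -0.2012 eV.

-0.2012 eV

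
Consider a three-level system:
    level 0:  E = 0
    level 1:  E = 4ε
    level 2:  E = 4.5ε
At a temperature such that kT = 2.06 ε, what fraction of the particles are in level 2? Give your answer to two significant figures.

0.090

Eᵢ/kT = 0, 1.942, 2.184.
Z = Σ e^(−Eᵢ/kT) = e^(−0) + e^(−1.942) + e^(−2.184) = 1.000 + 0.1434 + 0.1126 = 1.256.
P₂ = e^(−E₂/kT) / Z = 0.1126/1.256 = 0.090.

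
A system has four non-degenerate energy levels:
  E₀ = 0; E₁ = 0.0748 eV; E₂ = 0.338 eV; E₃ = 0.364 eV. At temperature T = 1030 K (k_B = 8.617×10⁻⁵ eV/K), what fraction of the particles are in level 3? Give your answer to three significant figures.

k_BT = 8.617×10⁻⁵ × 1030 K = 0.088755 eV.
Eᵢ/kT = 0, 0.84277, 3.8082, 4.1012.
Z = Σ e^(−Eᵢ/kT) = e^(−0) + e^(−0.84277) + e^(−3.8082) + e^(−4.1012) = 1.0000 + 0.43052 + 0.022188 + 0.016553 = 1.4693.
P₃ = e^(−E₃/kT) / Z = 0.016553/1.4693 = 0.0113.

0.0113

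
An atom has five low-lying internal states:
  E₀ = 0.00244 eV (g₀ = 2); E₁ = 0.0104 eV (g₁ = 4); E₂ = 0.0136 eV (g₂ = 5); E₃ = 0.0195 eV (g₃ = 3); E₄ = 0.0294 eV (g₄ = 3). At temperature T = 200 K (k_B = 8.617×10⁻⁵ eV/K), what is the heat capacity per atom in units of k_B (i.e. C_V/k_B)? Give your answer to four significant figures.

0.1701

k_BT = 8.617×10⁻⁵ × 200 K = 0.0172340 eV.
Eᵢ/kT = 0.141581, 0.603458, 0.789138, 1.13148, 1.70593.
Z = Σ gᵢe^(−Eᵢ/kT) = 2·e^(−0.141581) + 4·e^(−0.603458) + 5·e^(−0.789138) + 3·e^(−1.13148) + 3·e^(−1.70593) = 1.73597 + 2.18767 + 2.27118 + 0.967667 + 0.544810 = 7.70730.
⟨E⟩ = 0.0120357 eV, ⟨E²⟩ = 0.000195386 eV².
C_V/k_B = (⟨E²⟩ − ⟨E⟩²)/(kT)² = (0.000195386 − 0.000144858)/0.000297011 = 0.1701.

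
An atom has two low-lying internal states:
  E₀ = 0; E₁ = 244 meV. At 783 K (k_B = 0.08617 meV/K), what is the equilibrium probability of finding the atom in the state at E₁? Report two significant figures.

0.026

k_BT = 0.08617 × 783 K = 67.47 meV.
Eᵢ/kT = 0, 3.616.
Z = Σ e^(−Eᵢ/kT) = e^(−0) + e^(−3.616) = 1.000 + 0.02689 = 1.027.
P₁ = e^(−E₁/kT) / Z = 0.02689/1.027 = 0.026.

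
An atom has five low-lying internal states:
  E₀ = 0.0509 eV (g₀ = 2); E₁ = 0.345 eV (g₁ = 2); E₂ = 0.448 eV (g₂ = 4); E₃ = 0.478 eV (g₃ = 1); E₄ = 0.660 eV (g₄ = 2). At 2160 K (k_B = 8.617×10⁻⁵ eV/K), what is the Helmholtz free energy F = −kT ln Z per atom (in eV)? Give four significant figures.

k_BT = 8.617×10⁻⁵ × 2160 K = 0.186127 eV.
Eᵢ/kT = 0.273469, 1.85357, 2.40696, 2.56814, 3.54597.
Z = Σ gᵢe^(−Eᵢ/kT) = 2·e^(−0.273469) + 2·e^(−1.85357) + 4·e^(−2.40696) + 1·e^(−2.56814) + 2·e^(−3.54597) = 1.52147 + 0.313354 + 0.360355 + 0.0766780 + 0.0576813 = 2.32954.
F = −kT ln Z = −0.186127 × ln(2.32954) = −0.186127 × 0.845671 = -0.1574 eV.

-0.1574 eV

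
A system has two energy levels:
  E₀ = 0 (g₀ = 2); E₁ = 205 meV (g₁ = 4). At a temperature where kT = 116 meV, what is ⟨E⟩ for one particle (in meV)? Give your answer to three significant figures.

Eᵢ/kT = 0, 1.7672.
Z = Σ gᵢe^(−Eᵢ/kT) = 2·e^(−0) + 4·e^(−1.7672) = 2.0000 + 0.68324 = 2.6832.
⟨E⟩ = Σ Eᵢ gᵢe^(−Eᵢ/kT) / Z = (0·2.0000 + 205·0.68324) / 2.6832 = 52.2 meV.

52.2 meV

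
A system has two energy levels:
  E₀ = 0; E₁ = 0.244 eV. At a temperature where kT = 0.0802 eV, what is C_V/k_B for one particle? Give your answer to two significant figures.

Eᵢ/kT = 0, 3.042.
Z = Σ e^(−Eᵢ/kT) = e^(−0) + e^(−3.042) = 1.000 + 0.04774 = 1.048.
⟨E⟩ = 0.01112 eV, ⟨E²⟩ = 0.002712 eV².
C_V/k_B = (⟨E²⟩ − ⟨E⟩²)/(kT)² = (0.002712 − 0.0001237)/0.006432 = 0.40.

0.40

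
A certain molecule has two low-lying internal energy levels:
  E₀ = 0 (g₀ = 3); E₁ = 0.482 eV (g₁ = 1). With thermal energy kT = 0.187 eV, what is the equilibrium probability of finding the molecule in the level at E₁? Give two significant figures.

0.025

Eᵢ/kT = 0, 2.578.
Z = Σ gᵢe^(−Eᵢ/kT) = 3·e^(−0) + 1·e^(−2.578) = 3.000 + 0.07593 = 3.076.
P₁ = g₁ e^(−E₁/kT) / Z = 0.07593/3.076 = 0.025.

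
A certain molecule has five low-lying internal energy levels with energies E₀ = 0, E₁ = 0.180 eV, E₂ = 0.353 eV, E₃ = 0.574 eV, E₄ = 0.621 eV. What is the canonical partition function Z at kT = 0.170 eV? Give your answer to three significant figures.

Eᵢ/kT = 0, 1.0588, 2.0765, 3.3765, 3.6529.
Z = Σ e^(−Eᵢ/kT) = e^(−0) + e^(−1.0588) + e^(−2.0765) + e^(−3.3765) + e^(−3.6529) = 1.0000 + 0.34687 + 0.12537 + 0.034167 + 0.025916 = 1.5323.

Z = 1.53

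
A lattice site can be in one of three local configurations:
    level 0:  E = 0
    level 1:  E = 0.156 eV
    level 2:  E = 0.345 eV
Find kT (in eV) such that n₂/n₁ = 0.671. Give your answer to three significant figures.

0.474 eV

n₂/n₁ = exp[−(E₂−E₁)/kT] = 0.671.
⇒ (E₂−E₁)/kT = ln(1/0.671) = ln(1.4903) = 0.39898.
kT = 0.189 eV / 0.39898 = 0.474 eV.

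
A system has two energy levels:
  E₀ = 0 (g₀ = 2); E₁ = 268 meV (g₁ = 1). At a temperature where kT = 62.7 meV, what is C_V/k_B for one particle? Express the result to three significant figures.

0.125

Eᵢ/kT = 0, 4.2743.
Z = Σ gᵢe^(−Eᵢ/kT) = 2·e^(−0) + 1·e^(−4.2743) = 2.0000 + 0.013922 = 2.0139.
⟨E⟩ = 1.8527 meV, ⟨E²⟩ = 496.52 meV².
C_V/k_B = (⟨E²⟩ − ⟨E⟩²)/(kT)² = (496.52 − 3.4325)/3931.3 = 0.125.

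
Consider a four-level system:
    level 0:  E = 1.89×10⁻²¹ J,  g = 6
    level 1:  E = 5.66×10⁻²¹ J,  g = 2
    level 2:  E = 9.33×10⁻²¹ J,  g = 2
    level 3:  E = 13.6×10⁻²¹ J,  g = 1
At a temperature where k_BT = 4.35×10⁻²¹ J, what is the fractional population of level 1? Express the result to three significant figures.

Eᵢ/kT = 0.43448, 1.3011, 2.1448, 3.1264.
Z = Σ gᵢe^(−Eᵢ/kT) = 6·e^(−0.43448) + 2·e^(−1.3011) + 2·e^(−2.1448) + 1·e^(−3.1264) = 3.8856 + 0.54446 + 0.23418 + 0.043875 = 4.7081.
P₁ = g₁ e^(−E₁/kT) / Z = 0.54446/4.7081 = 0.116.

0.116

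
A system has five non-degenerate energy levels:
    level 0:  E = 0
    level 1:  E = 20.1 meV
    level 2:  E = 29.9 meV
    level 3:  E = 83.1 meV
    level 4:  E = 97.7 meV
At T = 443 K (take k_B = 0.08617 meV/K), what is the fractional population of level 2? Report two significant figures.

0.20

k_BT = 0.08617 × 443 K = 38.17 meV.
Eᵢ/kT = 0, 0.5266, 0.7833, 2.177, 2.560.
Z = Σ e^(−Eᵢ/kT) = e^(−0) + e^(−0.5266) + e^(−0.7833) + e^(−2.177) + e^(−2.560) = 1.000 + 0.5906 + 0.4569 + 0.1134 + 0.07730 = 2.238.
P₂ = e^(−E₂/kT) / Z = 0.4569/2.238 = 0.20.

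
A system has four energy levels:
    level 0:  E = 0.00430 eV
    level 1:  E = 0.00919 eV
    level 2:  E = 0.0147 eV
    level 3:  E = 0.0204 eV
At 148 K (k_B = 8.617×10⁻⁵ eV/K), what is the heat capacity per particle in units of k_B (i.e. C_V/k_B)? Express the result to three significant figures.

k_BT = 8.617×10⁻⁵ × 148 K = 0.012753 eV.
Eᵢ/kT = 0.33718, 0.72061, 1.1527, 1.5996.
Z = Σ e^(−Eᵢ/kT) = e^(−0.33718) + e^(−0.72061) + e^(−1.1527) + e^(−1.5996) = 0.71378 + 0.48646 + 0.31578 + 0.20198 = 1.7180.
⟨E⟩ = 0.0094890 eV, ⟨E²⟩ = 0.00012024 eV².
C_V/k_B = (⟨E²⟩ − ⟨E⟩²)/(kT)² = (0.00012024 − 0.000090041)/0.00016264 = 0.186.

0.186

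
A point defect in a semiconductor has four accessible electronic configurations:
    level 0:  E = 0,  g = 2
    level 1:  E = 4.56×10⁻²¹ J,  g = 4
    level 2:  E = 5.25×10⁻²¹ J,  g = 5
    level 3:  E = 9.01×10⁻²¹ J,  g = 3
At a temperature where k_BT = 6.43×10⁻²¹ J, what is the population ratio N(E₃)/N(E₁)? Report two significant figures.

0.38

n₃/n₁ = (g₃/g₁) exp[−(E₃−E₁)/kT] = (3/4) × exp(−(4.45 ×10⁻²¹ J)/(6.43 ×10⁻²¹ J)) = (3/4) × exp(-0.6921) = 0.38.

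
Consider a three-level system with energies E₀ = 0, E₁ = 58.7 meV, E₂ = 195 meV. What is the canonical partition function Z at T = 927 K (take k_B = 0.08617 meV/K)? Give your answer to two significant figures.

Z = 1.6

k_BT = 0.08617 × 927 K = 79.88 meV.
Eᵢ/kT = 0, 0.7349, 2.441.
Z = Σ e^(−Eᵢ/kT) = e^(−0) + e^(−0.7349) + e^(−2.441) = 1.000 + 0.4796 + 0.08707 = 1.567.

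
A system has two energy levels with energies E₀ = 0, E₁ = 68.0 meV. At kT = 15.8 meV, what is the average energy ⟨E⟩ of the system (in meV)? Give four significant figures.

Eᵢ/kT = 0, 4.30380.
Z = Σ e^(−Eᵢ/kT) = e^(−0) + e^(−4.30380) = 1.00000 + 0.0135171 = 1.01352.
⟨E⟩ = Σ Eᵢ e^(−Eᵢ/kT) / Z = (0·1.00000 + 68.0·0.0135171) / 1.01352 = 0.9069 meV.

0.9069 meV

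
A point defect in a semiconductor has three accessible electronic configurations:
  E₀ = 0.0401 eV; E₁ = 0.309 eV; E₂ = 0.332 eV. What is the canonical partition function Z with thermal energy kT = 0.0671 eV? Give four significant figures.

Eᵢ/kT = 0.597615, 4.60507, 4.94784.
Z = Σ e^(−Eᵢ/kT) = e^(−0.597615) + e^(−4.60507) + e^(−4.94784) = 0.550122 + 0.0100010 + 0.00709873 = 0.567222.

Z = 0.5672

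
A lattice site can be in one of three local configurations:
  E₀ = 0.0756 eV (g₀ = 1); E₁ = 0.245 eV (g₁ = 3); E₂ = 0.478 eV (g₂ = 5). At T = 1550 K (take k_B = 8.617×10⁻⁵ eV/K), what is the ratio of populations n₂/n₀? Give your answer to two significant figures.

0.25

k_BT = 8.617×10⁻⁵ × 1550 K = 0.1336 eV.
n₂/n₀ = (g₂/g₀) exp[−(E₂−E₀)/kT] = (5/1) × exp(−(0.4024 eV)/(0.1336 eV)) = (5/1) × exp(-3.012) = 0.25.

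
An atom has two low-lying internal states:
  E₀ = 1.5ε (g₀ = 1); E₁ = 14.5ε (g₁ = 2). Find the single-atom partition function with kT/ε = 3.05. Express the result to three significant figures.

Z = 0.629

Eᵢ/kT = 0.49180, 4.7541.
Z = Σ gᵢe^(−Eᵢ/kT) = 1·e^(−0.49180) + 2·e^(−4.7541) = 0.61152 + 0.017233 = 0.62875.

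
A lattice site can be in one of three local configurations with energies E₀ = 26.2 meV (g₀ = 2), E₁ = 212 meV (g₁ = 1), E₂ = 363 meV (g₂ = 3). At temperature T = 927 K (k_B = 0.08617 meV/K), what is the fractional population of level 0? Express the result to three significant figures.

0.934

k_BT = 0.08617 × 927 K = 79.880 meV.
Eᵢ/kT = 0.32799, 2.6540, 4.5443.
Z = Σ gᵢe^(−Eᵢ/kT) = 2·e^(−0.32799) + 1·e^(−2.6540) + 3·e^(−4.5443) = 1.4407 + 0.070369 + 0.031883 = 1.5430.
P₀ = g₀ e^(−E₀/kT) / Z = 1.4407/1.5430 = 0.934.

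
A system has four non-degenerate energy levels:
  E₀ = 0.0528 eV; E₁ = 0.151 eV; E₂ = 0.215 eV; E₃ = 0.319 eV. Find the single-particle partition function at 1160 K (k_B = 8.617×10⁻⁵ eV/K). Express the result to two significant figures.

k_BT = 8.617×10⁻⁵ × 1160 K = 0.09996 eV.
Eᵢ/kT = 0.5282, 1.511, 2.151, 3.191.
Z = Σ e^(−Eᵢ/kT) = e^(−0.5282) + e^(−1.511) + e^(−2.151) + e^(−3.191) = 0.5897 + 0.2207 + 0.1164 + 0.04113 = 0.9679.

Z = 0.97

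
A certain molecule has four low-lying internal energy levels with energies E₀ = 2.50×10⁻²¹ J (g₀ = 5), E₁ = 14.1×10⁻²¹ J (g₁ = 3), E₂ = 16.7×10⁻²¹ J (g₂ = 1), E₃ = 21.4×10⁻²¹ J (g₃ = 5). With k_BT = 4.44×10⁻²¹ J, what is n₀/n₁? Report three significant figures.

22.7

n₀/n₁ = (g₀/g₁) exp[−(E₀−E₁)/kT] = (5/3) × exp(−(-11.60 ×10⁻²¹ J)/(4.44 ×10⁻²¹ J)) = (5/3) × exp(2.6126) = 22.7.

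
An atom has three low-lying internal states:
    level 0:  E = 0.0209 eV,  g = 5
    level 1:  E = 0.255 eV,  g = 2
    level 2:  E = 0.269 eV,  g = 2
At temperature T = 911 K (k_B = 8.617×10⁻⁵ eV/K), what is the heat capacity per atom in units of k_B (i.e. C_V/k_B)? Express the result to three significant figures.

k_BT = 8.617×10⁻⁵ × 911 K = 0.078501 eV.
Eᵢ/kT = 0.26624, 3.2484, 3.4267.
Z = Σ gᵢe^(−Eᵢ/kT) = 5·e^(−0.26624) + 2·e^(−3.2484) + 2·e^(−3.4267) = 3.8313 + 0.077673 + 0.064988 = 3.9740.
⟨E⟩ = 0.029533 eV, ⟨E²⟩ = 0.0028754 eV².
C_V/k_B = (⟨E²⟩ − ⟨E⟩²)/(kT)² = (0.0028754 − 0.00087220)/0.0061624 = 0.325.

0.325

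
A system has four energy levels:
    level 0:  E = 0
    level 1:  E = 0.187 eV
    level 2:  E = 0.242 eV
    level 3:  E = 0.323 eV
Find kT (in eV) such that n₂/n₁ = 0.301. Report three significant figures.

0.0458 eV

n₂/n₁ = exp[−(E₂−E₁)/kT] = 0.301.
⇒ (E₂−E₁)/kT = ln(1/0.301) = ln(3.3223) = 1.2007.
kT = 0.055 eV / 1.2007 = 0.0458 eV.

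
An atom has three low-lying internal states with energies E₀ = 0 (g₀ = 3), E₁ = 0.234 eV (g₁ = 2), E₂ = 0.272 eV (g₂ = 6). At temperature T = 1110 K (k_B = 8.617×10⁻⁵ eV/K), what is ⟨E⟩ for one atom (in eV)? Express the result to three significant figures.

k_BT = 8.617×10⁻⁵ × 1110 K = 0.095649 eV.
Eᵢ/kT = 0, 2.4464, 2.8437.
Z = Σ gᵢe^(−Eᵢ/kT) = 3·e^(−0) + 2·e^(−2.4464) + 6·e^(−2.8437) = 3.0000 + 0.17321 + 0.34926 = 3.5225.
⟨E⟩ = Σ Eᵢ gᵢe^(−Eᵢ/kT) / Z = (0·3.0000 + 0.234·0.17321 + 0.272·0.34926) / 3.5225 = 0.0385 eV.

0.0385 eV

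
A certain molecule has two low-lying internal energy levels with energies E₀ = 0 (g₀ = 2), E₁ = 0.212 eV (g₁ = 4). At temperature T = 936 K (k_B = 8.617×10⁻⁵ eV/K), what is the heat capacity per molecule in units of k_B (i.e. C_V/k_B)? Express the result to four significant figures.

k_BT = 8.617×10⁻⁵ × 936 K = 0.0806551 eV.
Eᵢ/kT = 0, 2.62848.
Z = Σ gᵢe^(−Eᵢ/kT) = 2·e^(−0) + 4·e^(−2.62848) = 2.00000 + 0.288752 = 2.28875.
⟨E⟩ = 0.0267462 eV, ⟨E²⟩ = 0.00567020 eV².
C_V/k_B = (⟨E²⟩ − ⟨E⟩²)/(kT)² = (0.00567020 − 0.000715359)/0.00650525 = 0.7617.

0.7617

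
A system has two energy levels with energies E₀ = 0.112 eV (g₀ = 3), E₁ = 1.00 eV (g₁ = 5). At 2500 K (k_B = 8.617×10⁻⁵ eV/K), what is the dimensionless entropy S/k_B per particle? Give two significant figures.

k_BT = 8.617×10⁻⁵ × 2500 K = 0.2154 eV.
Eᵢ/kT = 0.5200, 4.643.
Z = Σ gᵢe^(−Eᵢ/kT) = 3·e^(−0.5200) + 5·e^(−4.643) = 1.784 + 0.04814 = 1.832.
⟨E⟩ = Σ EᵢPᵢ = 0.1353 eV.
S/k_B = ln Z + ⟨E⟩/kT = ln(1.832) + 0.1353/0.2154 = 0.6054 + 0.6281 = 1.2.

1.2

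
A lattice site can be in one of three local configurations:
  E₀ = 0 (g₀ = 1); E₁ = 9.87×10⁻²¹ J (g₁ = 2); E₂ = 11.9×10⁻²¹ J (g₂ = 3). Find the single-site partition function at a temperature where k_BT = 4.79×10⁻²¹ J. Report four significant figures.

Z = 1.505

Eᵢ/kT = 0, 2.06054, 2.48434.
Z = Σ gᵢe^(−Eᵢ/kT) = 1·e^(−0) + 2·e^(−2.06054) + 3·e^(−2.48434) = 1.00000 + 0.254770 + 0.250142 = 1.50491.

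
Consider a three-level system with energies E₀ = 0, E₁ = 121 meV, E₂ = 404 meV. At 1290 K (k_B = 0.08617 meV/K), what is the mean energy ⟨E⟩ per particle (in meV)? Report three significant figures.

37.7 meV

k_BT = 0.08617 × 1290 K = 111.16 meV.
Eᵢ/kT = 0, 1.0885, 3.6344.
Z = Σ e^(−Eᵢ/kT) = e^(−0) + e^(−1.0885) + e^(−3.6344) = 1.0000 + 0.33672 + 0.026400 = 1.3631.
⟨E⟩ = Σ Eᵢ e^(−Eᵢ/kT) / Z = (0·1.0000 + 121·0.33672 + 404·0.026400) / 1.3631 = 37.7 meV.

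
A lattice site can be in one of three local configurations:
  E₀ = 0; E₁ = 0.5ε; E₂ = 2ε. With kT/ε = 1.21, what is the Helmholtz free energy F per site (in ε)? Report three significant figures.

Eᵢ/kT = 0, 0.41322, 1.6529.
Z = Σ e^(−Eᵢ/kT) = e^(−0) + e^(−0.41322) + e^(−1.6529) = 1.0000 + 0.66152 + 0.19149 = 1.8530.
F = −kT ln Z = −1.21 × ln(1.8530) = −1.21 × 0.61681 = -0.746 ε.

-0.746 ε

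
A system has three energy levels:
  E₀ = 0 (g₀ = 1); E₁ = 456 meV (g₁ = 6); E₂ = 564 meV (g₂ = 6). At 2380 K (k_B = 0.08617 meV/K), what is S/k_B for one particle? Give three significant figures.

1.94

k_BT = 0.08617 × 2380 K = 205.08 meV.
Eᵢ/kT = 0, 2.2235, 2.7501.
Z = Σ gᵢe^(−Eᵢ/kT) = 1·e^(−0) + 6·e^(−2.2235) + 6·e^(−2.7501) = 1.0000 + 0.64938 + 0.38353 = 2.0329.
⟨E⟩ = Σ EᵢPᵢ = 252.07 meV.
S/k_B = ln Z + ⟨E⟩/kT = ln(2.0329) + 252.07/205.08 = 0.70946 + 1.2291 = 1.94.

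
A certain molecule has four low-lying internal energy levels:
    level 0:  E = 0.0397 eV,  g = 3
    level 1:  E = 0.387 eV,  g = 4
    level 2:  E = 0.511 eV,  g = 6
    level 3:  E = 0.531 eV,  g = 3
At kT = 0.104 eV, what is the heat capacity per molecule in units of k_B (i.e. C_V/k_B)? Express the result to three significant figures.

1.01

Eᵢ/kT = 0.38173, 3.7212, 4.9135, 5.1058.
Z = Σ gᵢe^(−Eᵢ/kT) = 3·e^(−0.38173) + 4·e^(−3.7212) + 6·e^(−4.9135) + 3·e^(−5.1058) = 2.0480 + 0.096820 + 0.044080 + 0.018184 = 2.2071.
⟨E⟩ = 0.068395 eV, ⟨E²⟩ = 0.015571 eV².
C_V/k_B = (⟨E²⟩ − ⟨E⟩²)/(kT)² = (0.015571 − 0.0046779)/0.010816 = 1.01.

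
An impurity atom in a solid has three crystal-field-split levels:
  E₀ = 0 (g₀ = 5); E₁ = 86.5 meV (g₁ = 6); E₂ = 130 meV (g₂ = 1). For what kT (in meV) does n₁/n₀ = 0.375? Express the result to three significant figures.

n₁/n₀ = (g₁/g₀) exp[−(E₁−E₀)/kT] = 0.375.
⇒ (E₁−E₀)/kT = ln((6/5)/0.375) = ln(3.2000) = 1.1632.
kT = 86.5 meV / 1.1632 = 74.4 meV.

74.4 meV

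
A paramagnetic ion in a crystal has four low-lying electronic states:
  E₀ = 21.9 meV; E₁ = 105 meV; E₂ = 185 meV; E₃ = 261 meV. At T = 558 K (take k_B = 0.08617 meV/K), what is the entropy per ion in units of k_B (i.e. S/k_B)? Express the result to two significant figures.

0.57

k_BT = 0.08617 × 558 K = 48.08 meV.
Eᵢ/kT = 0.4555, 2.184, 3.848, 5.428.
Z = Σ e^(−Eᵢ/kT) = e^(−0.4555) + e^(−2.184) + e^(−3.848) + e^(−5.428) = 0.6341 + 0.1126 + 0.02132 + 0.004392 = 0.7724.
⟨E⟩ = Σ EᵢPᵢ = 39.88 meV.
S/k_B = ln Z + ⟨E⟩/kT = ln(0.7724) + 39.88/48.08 = -0.2583 + 0.8295 = 0.57.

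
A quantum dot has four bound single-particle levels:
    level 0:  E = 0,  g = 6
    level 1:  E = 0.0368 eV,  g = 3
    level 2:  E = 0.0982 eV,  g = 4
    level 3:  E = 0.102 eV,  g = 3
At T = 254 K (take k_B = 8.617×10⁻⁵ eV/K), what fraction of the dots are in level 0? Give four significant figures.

k_BT = 8.617×10⁻⁵ × 254 K = 0.0218872 eV.
Eᵢ/kT = 0, 1.68135, 4.48664, 4.66026.
Z = Σ gᵢe^(−Eᵢ/kT) = 6·e^(−0) + 3·e^(−1.68135) + 4·e^(−4.48664) + 3·e^(−4.66026) = 6.00000 + 0.558368 + 0.0450336 + 0.0283920 = 6.63179.
P₀ = g₀ e^(−E₀/kT) / Z = 6.00000/6.63179 = 0.9047.

0.9047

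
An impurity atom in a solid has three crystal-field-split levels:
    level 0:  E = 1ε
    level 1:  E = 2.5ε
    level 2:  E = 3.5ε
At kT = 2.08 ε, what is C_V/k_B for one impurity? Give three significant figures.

0.226

Eᵢ/kT = 0.48077, 1.2019, 1.6827.
Z = Σ e^(−Eᵢ/kT) = e^(−0.48077) + e^(−1.2019) + e^(−1.6827) = 0.61831 + 0.30062 + 0.18587 = 1.1048.
⟨E⟩ = 1.8288 ε, ⟨E²⟩ = 4.3212 ε².
C_V/k_B = (⟨E²⟩ − ⟨E⟩²)/(kT)² = (4.3212 − 3.3445)/4.3264 = 0.226.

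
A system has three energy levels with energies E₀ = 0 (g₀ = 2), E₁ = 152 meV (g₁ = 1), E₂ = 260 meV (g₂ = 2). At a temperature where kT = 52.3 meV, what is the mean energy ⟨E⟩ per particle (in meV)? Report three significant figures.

5.76 meV

Eᵢ/kT = 0, 2.9063, 4.9713.
Z = Σ gᵢe^(−Eᵢ/kT) = 2·e^(−0) + 1·e^(−2.9063) + 2·e^(−4.9713) = 2.0000 + 0.054678 + 0.013868 = 2.0685.
⟨E⟩ = Σ Eᵢ gᵢe^(−Eᵢ/kT) / Z = (0·2.0000 + 152·0.054678 + 260·0.013868) / 2.0685 = 5.76 meV.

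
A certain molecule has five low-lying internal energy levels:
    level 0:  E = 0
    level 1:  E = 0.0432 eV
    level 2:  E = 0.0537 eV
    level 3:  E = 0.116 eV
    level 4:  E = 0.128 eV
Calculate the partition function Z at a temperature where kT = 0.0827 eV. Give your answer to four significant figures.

Z = 2.574

Eᵢ/kT = 0, 0.522370, 0.649335, 1.40266, 1.54776.
Z = Σ e^(−Eᵢ/kT) = e^(−0) + e^(−0.522370) + e^(−0.649335) + e^(−1.40266) + e^(−1.54776) = 1.00000 + 0.593113 + 0.522393 + 0.245942 + 0.212724 = 2.57417.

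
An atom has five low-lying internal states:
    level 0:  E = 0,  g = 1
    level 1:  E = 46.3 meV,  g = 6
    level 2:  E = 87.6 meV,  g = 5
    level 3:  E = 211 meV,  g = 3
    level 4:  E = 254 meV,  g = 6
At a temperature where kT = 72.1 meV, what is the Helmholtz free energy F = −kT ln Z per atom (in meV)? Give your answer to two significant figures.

-130 meV

Eᵢ/kT = 0, 0.6422, 1.215, 2.926, 3.523.
Z = Σ gᵢe^(−Eᵢ/kT) = 1·e^(−0) + 6·e^(−0.6422) + 5·e^(−1.215) + 3·e^(−2.926) + 6·e^(−3.523) = 1.000 + 3.157 + 1.484 + 0.1608 + 0.1771 = 5.979.
F = −kT ln Z = −72.1 × ln(5.979) = −72.1 × 1.788 = -130 meV.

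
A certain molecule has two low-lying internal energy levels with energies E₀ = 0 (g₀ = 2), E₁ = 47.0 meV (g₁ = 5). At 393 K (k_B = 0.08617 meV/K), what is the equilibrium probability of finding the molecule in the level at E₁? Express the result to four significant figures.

k_BT = 0.08617 × 393 K = 33.8648 meV.
Eᵢ/kT = 0, 1.38787.
Z = Σ gᵢe^(−Eᵢ/kT) = 2·e^(−0) + 5·e^(−1.38787) = 2.00000 + 1.24803 = 3.24803.
P₁ = g₁ e^(−E₁/kT) / Z = 1.24803/3.24803 = 0.3842.

0.3842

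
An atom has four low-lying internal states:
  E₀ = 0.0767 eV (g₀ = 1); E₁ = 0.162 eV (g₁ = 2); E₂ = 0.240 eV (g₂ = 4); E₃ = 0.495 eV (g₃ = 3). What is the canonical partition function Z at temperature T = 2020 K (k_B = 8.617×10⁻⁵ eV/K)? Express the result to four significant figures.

Z = 2.614

k_BT = 8.617×10⁻⁵ × 2020 K = 0.174063 eV.
Eᵢ/kT = 0.440645, 0.930698, 1.37881, 2.84380.
Z = Σ gᵢe^(−Eᵢ/kT) = 1·e^(−0.440645) + 2·e^(−0.930698) + 4·e^(−1.37881) + 3·e^(−2.84380) = 0.643621 + 0.788557 + 1.00751 + 0.174612 = 2.61430.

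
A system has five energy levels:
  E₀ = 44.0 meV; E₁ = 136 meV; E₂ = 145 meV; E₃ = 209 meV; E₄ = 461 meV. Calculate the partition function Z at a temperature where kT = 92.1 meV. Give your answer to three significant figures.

Z = 1.17

Eᵢ/kT = 0.47774, 1.4767, 1.5744, 2.2693, 5.0054.
Z = Σ e^(−Eᵢ/kT) = e^(−0.47774) + e^(−1.4767) + e^(−1.5744) + e^(−2.2693) + e^(−5.0054) = 0.62018 + 0.22839 + 0.20713 + 0.10338 + 0.0067017 = 1.1658.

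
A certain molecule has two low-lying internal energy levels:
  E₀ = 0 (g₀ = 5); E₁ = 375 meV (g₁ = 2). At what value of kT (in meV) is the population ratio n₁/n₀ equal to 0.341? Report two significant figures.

n₁/n₀ = (g₁/g₀) exp[−(E₁−E₀)/kT] = 0.341.
⇒ (E₁−E₀)/kT = ln((2/5)/0.341) = ln(1.173) = 0.1596.
kT = 375 meV / 0.1596 = 2300 meV.

2300 meV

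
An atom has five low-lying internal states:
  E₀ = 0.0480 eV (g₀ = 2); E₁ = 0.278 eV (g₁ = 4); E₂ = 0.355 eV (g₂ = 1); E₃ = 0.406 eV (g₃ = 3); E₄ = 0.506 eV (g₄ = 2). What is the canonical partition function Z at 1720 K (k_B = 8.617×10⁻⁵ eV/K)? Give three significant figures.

k_BT = 8.617×10⁻⁵ × 1720 K = 0.14821 eV.
Eᵢ/kT = 0.32386, 1.8757, 2.3952, 2.7394, 3.4141.
Z = Σ gᵢe^(−Eᵢ/kT) = 2·e^(−0.32386) + 4·e^(−1.8757) + 1·e^(−2.3952) + 3·e^(−2.7394) + 2·e^(−3.4141) = 1.4467 + 0.61299 + 0.091154 + 0.19383 + 0.065812 = 2.4105.

Z = 2.41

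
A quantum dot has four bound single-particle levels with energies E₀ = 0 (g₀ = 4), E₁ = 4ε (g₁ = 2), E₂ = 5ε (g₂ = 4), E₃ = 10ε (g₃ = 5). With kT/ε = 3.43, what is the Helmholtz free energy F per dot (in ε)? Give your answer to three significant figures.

-6.04 ε

Eᵢ/kT = 0, 1.1662, 1.4577, 2.9155.
Z = Σ gᵢe^(−Eᵢ/kT) = 4·e^(−0) + 2·e^(−1.1662) + 4·e^(−1.4577) + 5·e^(−2.9155) = 4.0000 + 0.62310 + 0.93108 + 0.27088 = 5.8251.
F = −kT ln Z = −3.43 × ln(5.8251) = −3.43 × 1.7622 = -6.04 ε.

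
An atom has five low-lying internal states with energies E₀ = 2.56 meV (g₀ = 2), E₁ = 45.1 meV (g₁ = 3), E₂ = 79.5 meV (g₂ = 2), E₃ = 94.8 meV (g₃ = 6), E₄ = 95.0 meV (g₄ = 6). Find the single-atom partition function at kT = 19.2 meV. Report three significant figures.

Z = 2.15

Eᵢ/kT = 0.13333, 2.3490, 4.1406, 4.9375, 4.9479.
Z = Σ gᵢe^(−Eᵢ/kT) = 2·e^(−0.13333) + 3·e^(−2.3490) + 2·e^(−4.1406) + 6·e^(−4.9375) + 6·e^(−4.9479) = 1.7504 + 0.28639 + 0.031827 + 0.043035 + 0.042590 = 2.1542.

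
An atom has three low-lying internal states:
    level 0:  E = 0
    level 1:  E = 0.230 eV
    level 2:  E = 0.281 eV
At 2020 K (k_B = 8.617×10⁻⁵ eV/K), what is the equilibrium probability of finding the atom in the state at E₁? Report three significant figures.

0.182

k_BT = 8.617×10⁻⁵ × 2020 K = 0.17406 eV.
Eᵢ/kT = 0, 1.3214, 1.6144.
Z = Σ e^(−Eᵢ/kT) = e^(−0) + e^(−1.3214) + e^(−1.6144) = 1.0000 + 0.26676 + 0.19901 = 1.4658.
P₁ = e^(−E₁/kT) / Z = 0.26676/1.4658 = 0.182.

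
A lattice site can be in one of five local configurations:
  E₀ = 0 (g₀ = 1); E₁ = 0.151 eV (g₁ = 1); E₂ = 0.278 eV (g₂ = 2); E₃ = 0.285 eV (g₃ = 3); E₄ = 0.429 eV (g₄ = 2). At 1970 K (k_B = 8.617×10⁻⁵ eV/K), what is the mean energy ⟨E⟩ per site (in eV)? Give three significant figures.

0.158 eV

k_BT = 8.617×10⁻⁵ × 1970 K = 0.16975 eV.
Eᵢ/kT = 0, 0.88954, 1.6377, 1.6789, 2.5272.
Z = Σ gᵢe^(−Eᵢ/kT) = 1·e^(−0) + 1·e^(−0.88954) + 2·e^(−1.6377) + 3·e^(−1.6789) + 2·e^(−2.5272) = 1.0000 + 0.41084 + 0.38885 + 0.55974 + 0.15976 = 2.5192.
⟨E⟩ = Σ Eᵢ gᵢe^(−Eᵢ/kT) / Z = (0·1.0000 + 0.151·0.41084 + 0.278·0.38885 + 0.285·0.55974 + 0.429·0.15976) / 2.5192 = 0.158 eV.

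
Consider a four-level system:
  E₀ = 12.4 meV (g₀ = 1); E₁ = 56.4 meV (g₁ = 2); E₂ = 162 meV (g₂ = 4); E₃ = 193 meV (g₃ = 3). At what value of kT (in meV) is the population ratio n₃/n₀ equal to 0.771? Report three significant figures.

n₃/n₀ = (g₃/g₀) exp[−(E₃−E₀)/kT] = 0.771.
⇒ (E₃−E₀)/kT = ln((3/1)/0.771) = ln(3.8911) = 1.3587.
kT = 180.6 meV / 1.3587 = 133 meV.

133 meV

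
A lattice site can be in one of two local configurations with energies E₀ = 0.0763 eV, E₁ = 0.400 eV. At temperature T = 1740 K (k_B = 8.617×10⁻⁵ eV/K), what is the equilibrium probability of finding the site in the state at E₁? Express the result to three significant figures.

k_BT = 8.617×10⁻⁵ × 1740 K = 0.14994 eV.
Eᵢ/kT = 0.50887, 2.6677.
Z = Σ e^(−Eᵢ/kT) = e^(−0.50887) + e^(−2.6677) = 0.60117 + 0.069412 = 0.67058.
P₁ = e^(−E₁/kT) / Z = 0.069412/0.67058 = 0.104.

0.104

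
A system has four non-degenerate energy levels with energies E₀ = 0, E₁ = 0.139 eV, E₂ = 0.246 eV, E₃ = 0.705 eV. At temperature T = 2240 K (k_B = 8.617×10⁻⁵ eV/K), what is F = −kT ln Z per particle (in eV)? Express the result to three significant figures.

-0.113 eV

k_BT = 8.617×10⁻⁵ × 2240 K = 0.19302 eV.
Eᵢ/kT = 0, 0.72013, 1.2745, 3.6525.
Z = Σ e^(−Eᵢ/kT) = e^(−0) + e^(−0.72013) + e^(−1.2745) + e^(−3.6525) = 1.0000 + 0.48669 + 0.27957 + 0.025926 = 1.7922.
F = −kT ln Z = −0.19302 × ln(1.7922) = −0.19302 × 0.58344 = -0.113 eV.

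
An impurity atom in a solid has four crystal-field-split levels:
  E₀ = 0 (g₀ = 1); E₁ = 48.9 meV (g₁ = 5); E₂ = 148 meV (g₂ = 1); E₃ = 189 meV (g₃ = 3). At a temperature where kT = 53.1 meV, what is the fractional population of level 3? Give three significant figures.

Eᵢ/kT = 0, 0.92090, 2.7872, 3.5593.
Z = Σ gᵢe^(−Eᵢ/kT) = 1·e^(−0) + 5·e^(−0.92090) + 1·e^(−2.7872) + 3·e^(−3.5593) = 1.0000 + 1.9908 + 0.061593 + 0.085376 = 3.1378.
P₃ = g₃ e^(−E₃/kT) / Z = 0.085376/3.1378 = 0.0272.

0.0272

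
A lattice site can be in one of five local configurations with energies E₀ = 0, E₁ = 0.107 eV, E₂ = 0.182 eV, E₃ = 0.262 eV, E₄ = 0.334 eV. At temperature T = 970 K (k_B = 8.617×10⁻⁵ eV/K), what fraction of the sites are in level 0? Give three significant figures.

k_BT = 8.617×10⁻⁵ × 970 K = 0.083585 eV.
Eᵢ/kT = 0, 1.2801, 2.1774, 3.1345, 3.9959.
Z = Σ e^(−Eᵢ/kT) = e^(−0) + e^(−1.2801) + e^(−2.1774) + e^(−3.1345) + e^(−3.9959) = 1.0000 + 0.27801 + 0.11334 + 0.043522 + 0.018391 = 1.4533.
P₀ = e^(−E₀/kT) / Z = 1.0000/1.4533 = 0.688.

0.688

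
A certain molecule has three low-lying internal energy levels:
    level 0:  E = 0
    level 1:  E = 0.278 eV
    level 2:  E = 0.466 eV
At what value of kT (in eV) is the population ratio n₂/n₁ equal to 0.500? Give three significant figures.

0.271 eV

n₂/n₁ = exp[−(E₂−E₁)/kT] = 0.500.
⇒ (E₂−E₁)/kT = ln(1/0.500) = ln(2.0000) = 0.69315.
kT = 0.188 eV / 0.69315 = 0.271 eV.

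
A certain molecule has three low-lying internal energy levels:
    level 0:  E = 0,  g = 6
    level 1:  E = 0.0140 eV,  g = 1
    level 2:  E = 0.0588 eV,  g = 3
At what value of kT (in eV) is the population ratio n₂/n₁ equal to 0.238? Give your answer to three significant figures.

0.0177 eV

n₂/n₁ = (g₂/g₁) exp[−(E₂−E₁)/kT] = 0.238.
⇒ (E₂−E₁)/kT = ln((3/1)/0.238) = ln(12.605) = 2.5341.
kT = 0.0448 eV / 2.5341 = 0.0177 eV.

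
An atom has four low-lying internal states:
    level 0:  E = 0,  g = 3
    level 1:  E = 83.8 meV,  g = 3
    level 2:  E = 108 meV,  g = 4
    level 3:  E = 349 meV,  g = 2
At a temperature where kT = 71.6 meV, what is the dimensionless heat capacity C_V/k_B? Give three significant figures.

0.488

Eᵢ/kT = 0, 1.1704, 1.5084, 4.8743.
Z = Σ gᵢe^(−Eᵢ/kT) = 3·e^(−0) + 3·e^(−1.1704) + 4·e^(−1.5084) + 2·e^(−4.8743) = 3.0000 + 0.93073 + 0.88505 + 0.015281 = 4.8311.
⟨E⟩ = 37.034 meV, ⟨E²⟩ = 3875.0 meV².
C_V/k_B = (⟨E²⟩ − ⟨E⟩²)/(kT)² = (3875.0 − 1371.5)/5126.6 = 0.488.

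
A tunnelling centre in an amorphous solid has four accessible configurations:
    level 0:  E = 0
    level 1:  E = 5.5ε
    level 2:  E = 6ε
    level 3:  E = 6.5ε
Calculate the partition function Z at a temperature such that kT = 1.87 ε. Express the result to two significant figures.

Eᵢ/kT = 0, 2.941, 3.209, 3.476.
Z = Σ e^(−Eᵢ/kT) = e^(−0) + e^(−2.941) + e^(−3.209) + e^(−3.476) = 1.000 + 0.05281 + 0.04040 + 0.03093 = 1.124.

Z = 1.1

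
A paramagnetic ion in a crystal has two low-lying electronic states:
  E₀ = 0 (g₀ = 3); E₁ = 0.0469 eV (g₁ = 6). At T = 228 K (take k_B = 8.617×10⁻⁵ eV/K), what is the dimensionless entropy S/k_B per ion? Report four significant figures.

k_BT = 8.617×10⁻⁵ × 228 K = 0.0196468 eV.
Eᵢ/kT = 0, 2.38716.
Z = Σ gᵢe^(−Eᵢ/kT) = 3·e^(−0) + 6·e^(−2.38716) = 3.00000 + 0.551342 = 3.55134.
⟨E⟩ = Σ EᵢPᵢ = 0.00728118 eV.
S/k_B = ln Z + ⟨E⟩/kT = ln(3.55134) + 0.00728118/0.0196468 = 1.26732 + 0.370604 = 1.638.

1.638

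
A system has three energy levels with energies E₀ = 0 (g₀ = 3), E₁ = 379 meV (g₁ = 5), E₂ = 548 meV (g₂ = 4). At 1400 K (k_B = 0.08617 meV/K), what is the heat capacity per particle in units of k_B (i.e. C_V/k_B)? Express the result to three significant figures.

k_BT = 0.08617 × 1400 K = 120.64 meV.
Eᵢ/kT = 0, 3.1416, 4.5424.
Z = Σ gᵢe^(−Eᵢ/kT) = 3·e^(−0) + 5·e^(−3.1416) + 4·e^(−4.5424) = 3.0000 + 0.21607 + 0.042591 = 3.2587.
⟨E⟩ = 32.292 meV, ⟨E²⟩ = 13449 meV².
C_V/k_B = (⟨E²⟩ − ⟨E⟩²)/(kT)² = (13449 − 1042.8)/14554 = 0.852.

0.852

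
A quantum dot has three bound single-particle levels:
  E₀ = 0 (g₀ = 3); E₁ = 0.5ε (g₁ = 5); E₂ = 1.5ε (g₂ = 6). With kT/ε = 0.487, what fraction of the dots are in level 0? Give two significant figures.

Eᵢ/kT = 0, 1.027, 3.080.
Z = Σ gᵢe^(−Eᵢ/kT) = 3·e^(−0) + 5·e^(−1.027) + 6·e^(−3.080) = 3.000 + 1.790 + 0.2758 = 5.066.
P₀ = g₀ e^(−E₀/kT) / Z = 3.000/5.066 = 0.59.

0.59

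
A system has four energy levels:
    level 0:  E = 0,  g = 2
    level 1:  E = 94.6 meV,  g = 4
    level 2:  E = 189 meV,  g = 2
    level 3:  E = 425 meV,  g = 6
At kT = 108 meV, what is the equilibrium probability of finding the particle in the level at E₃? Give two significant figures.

Eᵢ/kT = 0, 0.8759, 1.750, 3.935.
Z = Σ gᵢe^(−Eᵢ/kT) = 2·e^(−0) + 4·e^(−0.8759) + 2·e^(−1.750) + 6·e^(−3.935) = 2.000 + 1.666 + 0.3475 + 0.1173 = 4.131.
P₃ = g₃ e^(−E₃/kT) / Z = 0.1173/4.131 = 0.028.

0.028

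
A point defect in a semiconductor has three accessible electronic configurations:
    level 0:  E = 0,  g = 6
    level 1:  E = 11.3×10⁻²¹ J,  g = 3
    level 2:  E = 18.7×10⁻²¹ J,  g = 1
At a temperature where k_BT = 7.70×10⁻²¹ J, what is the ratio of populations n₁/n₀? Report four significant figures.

0.1152

n₁/n₀ = (g₁/g₀) exp[−(E₁−E₀)/kT] = (3/6) × exp(−(11.3 ×10⁻²¹ J)/(7.70 ×10⁻²¹ J)) = (3/6) × exp(-1.46753) = 0.1152.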